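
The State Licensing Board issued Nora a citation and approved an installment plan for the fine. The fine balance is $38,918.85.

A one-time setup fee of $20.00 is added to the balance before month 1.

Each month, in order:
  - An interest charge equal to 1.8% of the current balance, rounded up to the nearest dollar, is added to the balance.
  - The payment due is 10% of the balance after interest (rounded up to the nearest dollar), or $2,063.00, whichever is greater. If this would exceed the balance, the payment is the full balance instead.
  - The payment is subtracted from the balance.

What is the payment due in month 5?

$2,794.00

Month 1: $38,938.85 +$701.00 interest = $39,639.85; pay $3,964.00 → $35,675.85
Month 2: $35,675.85 +$643.00 interest = $36,318.85; pay $3,632.00 → $32,686.85
Month 3: $32,686.85 +$589.00 interest = $33,275.85; pay $3,328.00 → $29,947.85
Month 4: $29,947.85 +$540.00 interest = $30,487.85; pay $3,049.00 → $27,438.85
Month 5: $27,438.85 +$494.00 interest = $27,932.85; pay $2,794.00 → $25,138.85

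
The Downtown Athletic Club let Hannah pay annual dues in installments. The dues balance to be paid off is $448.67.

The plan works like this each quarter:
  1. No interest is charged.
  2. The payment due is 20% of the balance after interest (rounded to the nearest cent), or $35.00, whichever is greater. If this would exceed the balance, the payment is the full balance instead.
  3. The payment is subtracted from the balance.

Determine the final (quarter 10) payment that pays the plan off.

$7.02

Quarter 1: $448.67 − $89.73 → $358.94
Quarter 2: $358.94 − $71.79 → $287.15
Quarter 3: $287.15 − $57.43 → $229.72
Quarter 4: $229.72 − $45.94 → $183.78
Quarter 5: $183.78 − $36.76 → $147.02
Quarter 6: $147.02 − $35.00 → $112.02
Quarter 7: $112.02 − $35.00 → $77.02
Quarter 8: $77.02 − $35.00 → $42.02
Quarter 9: $42.02 − $35.00 → $7.02
Quarter 10: $7.02 − $7.02 → $0.00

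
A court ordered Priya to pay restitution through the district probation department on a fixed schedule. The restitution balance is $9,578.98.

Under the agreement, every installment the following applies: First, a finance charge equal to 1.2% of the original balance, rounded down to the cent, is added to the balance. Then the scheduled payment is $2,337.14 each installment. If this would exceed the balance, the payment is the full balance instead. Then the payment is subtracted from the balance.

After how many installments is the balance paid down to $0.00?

Installment 1: opening $9,578.98; interest $114.94 → $9,693.92; payment $2,337.14; balance $7,356.78
Installment 2: opening $7,356.78; interest $114.94 → $7,471.72; payment $2,337.14; balance $5,134.58
Installment 3: opening $5,134.58; interest $114.94 → $5,249.52; payment $2,337.14; balance $2,912.38
Installment 4: opening $2,912.38; interest $114.94 → $3,027.32; payment $2,337.14; balance $690.18
Installment 5: opening $690.18; interest $114.94 → $805.12; payment $805.12; balance $0.00
Balance reaches $0.00 in installment 5.

5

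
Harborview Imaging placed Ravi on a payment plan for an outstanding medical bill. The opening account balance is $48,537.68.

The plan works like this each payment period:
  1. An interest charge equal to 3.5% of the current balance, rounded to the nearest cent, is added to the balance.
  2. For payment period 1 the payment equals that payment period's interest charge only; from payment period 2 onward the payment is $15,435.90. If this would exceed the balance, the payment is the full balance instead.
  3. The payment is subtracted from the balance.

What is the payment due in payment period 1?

$1,698.82

Payment period 1: $48,537.68 +$1,698.82 interest = $50,236.50; pay $1,698.82 → $48,537.68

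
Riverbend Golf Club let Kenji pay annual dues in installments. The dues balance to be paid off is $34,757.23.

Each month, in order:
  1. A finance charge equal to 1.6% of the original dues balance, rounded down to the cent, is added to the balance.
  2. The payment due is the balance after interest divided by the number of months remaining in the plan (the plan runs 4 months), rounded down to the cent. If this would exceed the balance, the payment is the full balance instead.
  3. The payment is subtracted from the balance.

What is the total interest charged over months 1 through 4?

Month 1: opening $34,757.23; interest $556.11 → $35,313.34; payment $8,828.33; balance $26,485.01
Month 2: opening $26,485.01; interest $556.11 → $27,041.12; payment $9,013.70; balance $18,027.42
Month 3: opening $18,027.42; interest $556.11 → $18,583.53; payment $9,291.76; balance $9,291.77
Month 4: opening $9,291.77; interest $556.11 → $9,847.88; payment $9,847.88; balance $0.00
Total interest: $556.11 + $556.11 + $556.11 + $556.11 = $2,224.44

$2,224.44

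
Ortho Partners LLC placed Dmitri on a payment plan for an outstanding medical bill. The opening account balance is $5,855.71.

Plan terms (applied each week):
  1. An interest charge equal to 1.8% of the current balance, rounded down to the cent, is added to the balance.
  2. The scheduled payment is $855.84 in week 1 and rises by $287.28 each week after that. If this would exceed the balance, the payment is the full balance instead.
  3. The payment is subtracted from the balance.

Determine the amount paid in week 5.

$1,045.95

Week 1: $5,855.71 +$105.40 interest = $5,961.11; pay $855.84 → $5,105.27
Week 2: $5,105.27 +$91.89 interest = $5,197.16; pay $1,143.12 → $4,054.04
Week 3: $4,054.04 +$72.97 interest = $4,127.01; pay $1,430.40 → $2,696.61
Week 4: $2,696.61 +$48.53 interest = $2,745.14; pay $1,717.68 → $1,027.46
Week 5: $1,027.46 +$18.49 interest = $1,045.95; pay $1,045.95 → $0.00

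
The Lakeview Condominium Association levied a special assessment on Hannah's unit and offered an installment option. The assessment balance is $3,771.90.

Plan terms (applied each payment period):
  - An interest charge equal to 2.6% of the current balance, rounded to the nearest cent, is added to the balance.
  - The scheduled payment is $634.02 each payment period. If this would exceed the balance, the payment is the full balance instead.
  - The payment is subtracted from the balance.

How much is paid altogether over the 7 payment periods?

$4,152.74

# | Opening | Interest | Payment | End bal
1 | $3,771.90 | $98.07 | $634.02 | $3,235.95
2 | $3,235.95 | $84.13 | $634.02 | $2,686.06
3 | $2,686.06 | $69.84 | $634.02 | $2,121.88
4 | $2,121.88 | $55.17 | $634.02 | $1,543.03
5 | $1,543.03 | $40.12 | $634.02 | $949.13
6 | $949.13 | $24.68 | $634.02 | $339.79
7 | $339.79 | $8.83 | $348.62 | $0.00
Total paid: $4,152.74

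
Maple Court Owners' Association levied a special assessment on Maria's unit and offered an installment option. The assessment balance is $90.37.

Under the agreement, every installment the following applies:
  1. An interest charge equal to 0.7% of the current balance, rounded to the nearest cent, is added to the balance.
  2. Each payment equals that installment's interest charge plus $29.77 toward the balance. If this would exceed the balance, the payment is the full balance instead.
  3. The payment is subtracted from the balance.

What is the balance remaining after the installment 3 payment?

$1.06

Installment 1: opening $90.37; interest $0.63 → $91.00; payment $30.40; balance $60.60
Installment 2: opening $60.60; interest $0.42 → $61.02; payment $30.19; balance $30.83
Installment 3: opening $30.83; interest $0.22 → $31.05; payment $29.99; balance $1.06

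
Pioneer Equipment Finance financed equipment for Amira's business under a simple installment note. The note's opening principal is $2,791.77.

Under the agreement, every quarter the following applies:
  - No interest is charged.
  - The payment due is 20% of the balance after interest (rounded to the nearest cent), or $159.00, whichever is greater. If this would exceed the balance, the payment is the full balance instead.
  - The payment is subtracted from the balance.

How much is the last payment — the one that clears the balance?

Quarter 1: $2,791.77 − $558.35 → $2,233.42
Quarter 2: $2,233.42 − $446.68 → $1,786.74
Quarter 3: $1,786.74 − $357.35 → $1,429.39
Quarter 4: $1,429.39 − $285.88 → $1,143.51
Quarter 5: $1,143.51 − $228.70 → $914.81
Quarter 6: $914.81 − $182.96 → $731.85
Quarter 7: $731.85 − $159.00 → $572.85
Quarter 8: $572.85 − $159.00 → $413.85
Quarter 9: $413.85 − $159.00 → $254.85
Quarter 10: $254.85 − $159.00 → $95.85
Quarter 11: $95.85 − $95.85 → $0.00

$95.85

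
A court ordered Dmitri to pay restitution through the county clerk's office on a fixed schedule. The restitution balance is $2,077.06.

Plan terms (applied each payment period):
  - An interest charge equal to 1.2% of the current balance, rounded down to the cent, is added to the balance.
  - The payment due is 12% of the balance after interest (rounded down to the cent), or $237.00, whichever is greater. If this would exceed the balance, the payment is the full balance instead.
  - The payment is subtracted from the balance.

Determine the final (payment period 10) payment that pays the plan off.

$58.03

Payment period 1: opening $2,077.06; interest $24.92 → $2,101.98; payment $252.23; balance $1,849.75
Payment period 2: opening $1,849.75; interest $22.19 → $1,871.94; payment $237.00; balance $1,634.94
Payment period 3: opening $1,634.94; interest $19.61 → $1,654.55; payment $237.00; balance $1,417.55
Payment period 4: opening $1,417.55; interest $17.01 → $1,434.56; payment $237.00; balance $1,197.56
Payment period 5: opening $1,197.56; interest $14.37 → $1,211.93; payment $237.00; balance $974.93
Payment period 6: opening $974.93; interest $11.69 → $986.62; payment $237.00; balance $749.62
Payment period 7: opening $749.62; interest $8.99 → $758.61; payment $237.00; balance $521.61
Payment period 8: opening $521.61; interest $6.25 → $527.86; payment $237.00; balance $290.86
Payment period 9: opening $290.86; interest $3.49 → $294.35; payment $237.00; balance $57.35
Payment period 10: opening $57.35; interest $0.68 → $58.03; payment $58.03; balance $0.00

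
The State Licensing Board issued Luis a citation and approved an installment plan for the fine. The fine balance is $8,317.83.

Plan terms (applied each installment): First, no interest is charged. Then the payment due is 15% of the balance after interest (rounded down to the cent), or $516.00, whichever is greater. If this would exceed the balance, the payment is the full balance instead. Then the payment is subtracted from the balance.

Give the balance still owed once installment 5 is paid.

$3,690.68

Installment 1: $8,317.83 − $1,247.67 → $7,070.16
Installment 2: $7,070.16 − $1,060.52 → $6,009.64
Installment 3: $6,009.64 − $901.44 → $5,108.20
Installment 4: $5,108.20 − $766.23 → $4,341.97
Installment 5: $4,341.97 − $651.29 → $3,690.68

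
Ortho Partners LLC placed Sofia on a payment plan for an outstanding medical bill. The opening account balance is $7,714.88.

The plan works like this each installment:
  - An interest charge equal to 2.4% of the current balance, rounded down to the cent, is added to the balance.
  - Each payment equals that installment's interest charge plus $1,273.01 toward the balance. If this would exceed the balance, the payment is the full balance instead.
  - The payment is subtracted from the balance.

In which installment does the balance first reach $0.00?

7

Installment 1: $7,714.88 +$185.15 interest = $7,900.03; pay $1,458.16 → $6,441.87
Installment 2: $6,441.87 +$154.60 interest = $6,596.47; pay $1,427.61 → $5,168.86
Installment 3: $5,168.86 +$124.05 interest = $5,292.91; pay $1,397.06 → $3,895.85
Installment 4: $3,895.85 +$93.50 interest = $3,989.35; pay $1,366.51 → $2,622.84
Installment 5: $2,622.84 +$62.94 interest = $2,685.78; pay $1,335.95 → $1,349.83
Installment 6: $1,349.83 +$32.39 interest = $1,382.22; pay $1,305.40 → $76.82
Installment 7: $76.82 +$1.84 interest = $78.66; pay $78.66 → $0.00
Balance reaches $0.00 in installment 7.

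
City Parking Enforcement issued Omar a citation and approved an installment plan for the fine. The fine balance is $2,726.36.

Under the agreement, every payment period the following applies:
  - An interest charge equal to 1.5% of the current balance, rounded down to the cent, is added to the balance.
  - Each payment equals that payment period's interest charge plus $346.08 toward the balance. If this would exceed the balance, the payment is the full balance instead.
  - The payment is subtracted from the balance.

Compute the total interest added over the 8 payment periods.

$181.77

Payment period 1: opening $2,726.36; interest $40.89 → $2,767.25; payment $386.97; balance $2,380.28
Payment period 2: opening $2,380.28; interest $35.70 → $2,415.98; payment $381.78; balance $2,034.20
Payment period 3: opening $2,034.20; interest $30.51 → $2,064.71; payment $376.59; balance $1,688.12
Payment period 4: opening $1,688.12; interest $25.32 → $1,713.44; payment $371.40; balance $1,342.04
Payment period 5: opening $1,342.04; interest $20.13 → $1,362.17; payment $366.21; balance $995.96
Payment period 6: opening $995.96; interest $14.93 → $1,010.89; payment $361.01; balance $649.88
Payment period 7: opening $649.88; interest $9.74 → $659.62; payment $355.82; balance $303.80
Payment period 8: opening $303.80; interest $4.55 → $308.35; payment $308.35; balance $0.00
Total interest: $40.89 + $35.70 + $30.51 + $25.32 + $20.13 + $14.93 + $9.74 + $4.55 = $181.77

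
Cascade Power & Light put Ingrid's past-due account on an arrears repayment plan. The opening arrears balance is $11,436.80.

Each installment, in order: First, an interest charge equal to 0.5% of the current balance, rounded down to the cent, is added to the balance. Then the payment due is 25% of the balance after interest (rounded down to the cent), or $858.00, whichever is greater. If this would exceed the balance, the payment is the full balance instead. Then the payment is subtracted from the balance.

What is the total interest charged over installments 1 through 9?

Installment 1: opening $11,436.80; interest $57.18 → $11,493.98; payment $2,873.49; balance $8,620.49
Installment 2: opening $8,620.49; interest $43.10 → $8,663.59; payment $2,165.89; balance $6,497.70
Installment 3: opening $6,497.70; interest $32.48 → $6,530.18; payment $1,632.54; balance $4,897.64
Installment 4: opening $4,897.64; interest $24.48 → $4,922.12; payment $1,230.53; balance $3,691.59
Installment 5: opening $3,691.59; interest $18.45 → $3,710.04; payment $927.51; balance $2,782.53
Installment 6: opening $2,782.53; interest $13.91 → $2,796.44; payment $858.00; balance $1,938.44
Installment 7: opening $1,938.44; interest $9.69 → $1,948.13; payment $858.00; balance $1,090.13
Installment 8: opening $1,090.13; interest $5.45 → $1,095.58; payment $858.00; balance $237.58
Installment 9: opening $237.58; interest $1.18 → $238.76; payment $238.76; balance $0.00
Total interest: $57.18 + $43.10 + $32.48 + $24.48 + $18.45 + $13.91 + $9.69 + $5.45 + $1.18 = $205.92

$205.92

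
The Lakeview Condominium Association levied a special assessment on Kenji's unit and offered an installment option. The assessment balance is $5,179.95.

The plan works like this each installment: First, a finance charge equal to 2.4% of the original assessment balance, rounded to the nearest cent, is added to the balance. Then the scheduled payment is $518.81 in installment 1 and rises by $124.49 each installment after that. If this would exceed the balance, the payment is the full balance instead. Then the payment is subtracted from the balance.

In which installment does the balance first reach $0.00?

7

Installment 1: opening $5,179.95; interest $124.32 → $5,304.27; payment $518.81; balance $4,785.46
Installment 2: opening $4,785.46; interest $124.32 → $4,909.78; payment $643.30; balance $4,266.48
Installment 3: opening $4,266.48; interest $124.32 → $4,390.80; payment $767.79; balance $3,623.01
Installment 4: opening $3,623.01; interest $124.32 → $3,747.33; payment $892.28; balance $2,855.05
Installment 5: opening $2,855.05; interest $124.32 → $2,979.37; payment $1,016.77; balance $1,962.60
Installment 6: opening $1,962.60; interest $124.32 → $2,086.92; payment $1,141.26; balance $945.66
Installment 7: opening $945.66; interest $124.32 → $1,069.98; payment $1,069.98; balance $0.00
Balance reaches $0.00 in installment 7.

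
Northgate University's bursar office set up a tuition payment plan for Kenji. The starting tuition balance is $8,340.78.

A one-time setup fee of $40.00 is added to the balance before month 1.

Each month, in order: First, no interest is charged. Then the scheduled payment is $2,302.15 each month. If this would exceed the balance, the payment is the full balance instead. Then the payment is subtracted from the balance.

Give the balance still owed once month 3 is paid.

$1,474.33

Month 1: opening $8,380.78; payment $2,302.15; balance $6,078.63
Month 2: opening $6,078.63; payment $2,302.15; balance $3,776.48
Month 3: opening $3,776.48; payment $2,302.15; balance $1,474.33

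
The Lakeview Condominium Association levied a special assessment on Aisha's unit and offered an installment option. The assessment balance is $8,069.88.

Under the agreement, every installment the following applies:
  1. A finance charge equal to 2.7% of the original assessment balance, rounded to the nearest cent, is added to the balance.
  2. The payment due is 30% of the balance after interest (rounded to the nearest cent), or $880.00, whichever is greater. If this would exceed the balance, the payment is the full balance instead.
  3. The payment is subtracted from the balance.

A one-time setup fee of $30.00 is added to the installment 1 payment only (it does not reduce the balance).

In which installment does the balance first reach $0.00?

Installment 1: opening $8,069.88; interest $217.89 → $8,287.77; payment $2,486.33 (+ $30.00 fee); balance $5,801.44
Installment 2: opening $5,801.44; interest $217.89 → $6,019.33; payment $1,805.80; balance $4,213.53
Installment 3: opening $4,213.53; interest $217.89 → $4,431.42; payment $1,329.43; balance $3,101.99
Installment 4: opening $3,101.99; interest $217.89 → $3,319.88; payment $995.96; balance $2,323.92
Installment 5: opening $2,323.92; interest $217.89 → $2,541.81; payment $880.00; balance $1,661.81
Installment 6: opening $1,661.81; interest $217.89 → $1,879.70; payment $880.00; balance $999.70
Installment 7: opening $999.70; interest $217.89 → $1,217.59; payment $880.00; balance $337.59
Installment 8: opening $337.59; interest $217.89 → $555.48; payment $555.48; balance $0.00
Balance reaches $0.00 in installment 8.

8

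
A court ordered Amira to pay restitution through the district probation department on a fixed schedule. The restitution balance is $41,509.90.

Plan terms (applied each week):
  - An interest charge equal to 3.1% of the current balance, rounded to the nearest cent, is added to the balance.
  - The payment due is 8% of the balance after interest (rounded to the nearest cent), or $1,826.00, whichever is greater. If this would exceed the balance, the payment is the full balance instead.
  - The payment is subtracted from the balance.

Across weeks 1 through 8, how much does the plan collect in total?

Week 1: opening $41,509.90; interest $1,286.81 → $42,796.71; payment $3,423.74; balance $39,372.97
Week 2: opening $39,372.97; interest $1,220.56 → $40,593.53; payment $3,247.48; balance $37,346.05
Week 3: opening $37,346.05; interest $1,157.73 → $38,503.78; payment $3,080.30; balance $35,423.48
Week 4: opening $35,423.48; interest $1,098.13 → $36,521.61; payment $2,921.73; balance $33,599.88
Week 5: opening $33,599.88; interest $1,041.60 → $34,641.48; payment $2,771.32; balance $31,870.16
Week 6: opening $31,870.16; interest $987.97 → $32,858.13; payment $2,628.65; balance $30,229.48
Week 7: opening $30,229.48; interest $937.11 → $31,166.59; payment $2,493.33; balance $28,673.26
Week 8: opening $28,673.26; interest $888.87 → $29,562.13; payment $2,364.97; balance $27,197.16
Total paid: $22,931.52

$22,931.52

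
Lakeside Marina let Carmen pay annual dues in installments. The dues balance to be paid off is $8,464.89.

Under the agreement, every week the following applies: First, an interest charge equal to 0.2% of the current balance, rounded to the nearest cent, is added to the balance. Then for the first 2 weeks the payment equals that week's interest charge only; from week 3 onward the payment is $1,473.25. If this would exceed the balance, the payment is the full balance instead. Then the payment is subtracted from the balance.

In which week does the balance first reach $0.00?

8

Week 1: opening $8,464.89; interest $16.93 → $8,481.82; payment $16.93; balance $8,464.89
Week 2: opening $8,464.89; interest $16.93 → $8,481.82; payment $16.93; balance $8,464.89
Week 3: opening $8,464.89; interest $16.93 → $8,481.82; payment $1,473.25; balance $7,008.57
Week 4: opening $7,008.57; interest $14.02 → $7,022.59; payment $1,473.25; balance $5,549.34
Week 5: opening $5,549.34; interest $11.10 → $5,560.44; payment $1,473.25; balance $4,087.19
Week 6: opening $4,087.19; interest $8.17 → $4,095.36; payment $1,473.25; balance $2,622.11
Week 7: opening $2,622.11; interest $5.24 → $2,627.35; payment $1,473.25; balance $1,154.10
Week 8: opening $1,154.10; interest $2.31 → $1,156.41; payment $1,156.41; balance $0.00
Balance reaches $0.00 in week 8.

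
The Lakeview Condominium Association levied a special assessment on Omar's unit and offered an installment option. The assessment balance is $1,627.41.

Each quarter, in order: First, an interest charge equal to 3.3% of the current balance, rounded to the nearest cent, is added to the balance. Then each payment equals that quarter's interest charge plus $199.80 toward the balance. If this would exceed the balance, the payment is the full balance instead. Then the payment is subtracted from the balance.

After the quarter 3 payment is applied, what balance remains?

$1,028.01

Quarter 1: $1,627.41 +$53.70 interest = $1,681.11; pay $253.50 → $1,427.61
Quarter 2: $1,427.61 +$47.11 interest = $1,474.72; pay $246.91 → $1,227.81
Quarter 3: $1,227.81 +$40.52 interest = $1,268.33; pay $240.32 → $1,028.01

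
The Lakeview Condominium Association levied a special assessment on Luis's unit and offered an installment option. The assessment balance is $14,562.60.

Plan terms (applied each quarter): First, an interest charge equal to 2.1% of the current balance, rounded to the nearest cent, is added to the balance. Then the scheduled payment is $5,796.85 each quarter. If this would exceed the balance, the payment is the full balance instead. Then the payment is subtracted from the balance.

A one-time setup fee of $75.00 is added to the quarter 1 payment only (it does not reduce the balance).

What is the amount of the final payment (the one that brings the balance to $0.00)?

$3,537.98

# | Opening | Interest | Payment | Fee | End bal
1 | $14,562.60 | $305.81 | $5,796.85 | $75.00 | $9,071.56
2 | $9,071.56 | $190.50 | $5,796.85 | — | $3,465.21
3 | $3,465.21 | $72.77 | $3,537.98 | — | $0.00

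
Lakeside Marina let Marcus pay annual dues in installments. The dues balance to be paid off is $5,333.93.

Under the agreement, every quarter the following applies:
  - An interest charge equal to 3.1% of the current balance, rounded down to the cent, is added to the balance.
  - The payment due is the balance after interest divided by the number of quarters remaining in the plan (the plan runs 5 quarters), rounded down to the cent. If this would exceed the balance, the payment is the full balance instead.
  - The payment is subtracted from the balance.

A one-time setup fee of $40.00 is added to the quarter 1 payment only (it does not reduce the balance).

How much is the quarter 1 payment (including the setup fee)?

$1,139.85

Quarter 1: $5,333.93 +$165.35 interest = $5,499.28; pay $1,099.85 (+ $40.00 fee) → $4,399.43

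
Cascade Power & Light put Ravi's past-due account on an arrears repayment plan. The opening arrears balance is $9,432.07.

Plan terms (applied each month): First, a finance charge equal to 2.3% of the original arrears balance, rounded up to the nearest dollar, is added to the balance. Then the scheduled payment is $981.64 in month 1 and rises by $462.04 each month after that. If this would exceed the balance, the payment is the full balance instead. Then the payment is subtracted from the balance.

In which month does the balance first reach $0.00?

Month 1: opening $9,432.07; interest $217.00 → $9,649.07; payment $981.64; balance $8,667.43
Month 2: opening $8,667.43; interest $217.00 → $8,884.43; payment $1,443.68; balance $7,440.75
Month 3: opening $7,440.75; interest $217.00 → $7,657.75; payment $1,905.72; balance $5,752.03
Month 4: opening $5,752.03; interest $217.00 → $5,969.03; payment $2,367.76; balance $3,601.27
Month 5: opening $3,601.27; interest $217.00 → $3,818.27; payment $2,829.80; balance $988.47
Month 6: opening $988.47; interest $217.00 → $1,205.47; payment $1,205.47; balance $0.00
Balance reaches $0.00 in month 6.

6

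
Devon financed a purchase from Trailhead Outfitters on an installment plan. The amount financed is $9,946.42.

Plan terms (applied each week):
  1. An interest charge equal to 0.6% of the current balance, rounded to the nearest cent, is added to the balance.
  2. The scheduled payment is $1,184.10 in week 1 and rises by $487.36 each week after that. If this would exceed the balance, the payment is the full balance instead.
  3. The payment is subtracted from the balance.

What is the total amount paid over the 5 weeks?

$10,147.61

Week 1: $9,946.42 +$59.68 interest = $10,006.10; pay $1,184.10 → $8,822.00
Week 2: $8,822.00 +$52.93 interest = $8,874.93; pay $1,671.46 → $7,203.47
Week 3: $7,203.47 +$43.22 interest = $7,246.69; pay $2,158.82 → $5,087.87
Week 4: $5,087.87 +$30.53 interest = $5,118.40; pay $2,646.18 → $2,472.22
Week 5: $2,472.22 +$14.83 interest = $2,487.05; pay $2,487.05 → $0.00
Total paid: $10,147.61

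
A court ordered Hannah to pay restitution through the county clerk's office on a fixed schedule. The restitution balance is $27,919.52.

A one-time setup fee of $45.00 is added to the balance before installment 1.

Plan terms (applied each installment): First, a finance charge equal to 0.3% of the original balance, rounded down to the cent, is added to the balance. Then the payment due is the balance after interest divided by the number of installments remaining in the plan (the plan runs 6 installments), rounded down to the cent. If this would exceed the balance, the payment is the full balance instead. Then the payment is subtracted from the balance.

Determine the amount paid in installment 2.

$4,691.46

# | Opening | Interest | Payment | End bal
1 | $27,964.52 | $83.75 | $4,674.71 | $23,373.56
2 | $23,373.56 | $83.75 | $4,691.46 | $18,765.85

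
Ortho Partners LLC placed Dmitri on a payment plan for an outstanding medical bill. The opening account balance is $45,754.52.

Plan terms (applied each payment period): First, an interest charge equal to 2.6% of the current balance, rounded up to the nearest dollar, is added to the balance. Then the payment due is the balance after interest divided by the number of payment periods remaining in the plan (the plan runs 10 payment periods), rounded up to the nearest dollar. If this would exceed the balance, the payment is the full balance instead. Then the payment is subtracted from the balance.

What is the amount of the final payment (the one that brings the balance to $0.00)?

Payment period 1: opening $45,754.52; interest $1,190.00 → $46,944.52; payment $4,695.00; balance $42,249.52
Payment period 2: opening $42,249.52; interest $1,099.00 → $43,348.52; payment $4,817.00; balance $38,531.52
Payment period 3: opening $38,531.52; interest $1,002.00 → $39,533.52; payment $4,942.00; balance $34,591.52
Payment period 4: opening $34,591.52; interest $900.00 → $35,491.52; payment $5,071.00; balance $30,420.52
Payment period 5: opening $30,420.52; interest $791.00 → $31,211.52; payment $5,202.00; balance $26,009.52
Payment period 6: opening $26,009.52; interest $677.00 → $26,686.52; payment $5,338.00; balance $21,348.52
Payment period 7: opening $21,348.52; interest $556.00 → $21,904.52; payment $5,477.00; balance $16,427.52
Payment period 8: opening $16,427.52; interest $428.00 → $16,855.52; payment $5,619.00; balance $11,236.52
Payment period 9: opening $11,236.52; interest $293.00 → $11,529.52; payment $5,765.00; balance $5,764.52
Payment period 10: opening $5,764.52; interest $150.00 → $5,914.52; payment $5,914.52; balance $0.00

$5,914.52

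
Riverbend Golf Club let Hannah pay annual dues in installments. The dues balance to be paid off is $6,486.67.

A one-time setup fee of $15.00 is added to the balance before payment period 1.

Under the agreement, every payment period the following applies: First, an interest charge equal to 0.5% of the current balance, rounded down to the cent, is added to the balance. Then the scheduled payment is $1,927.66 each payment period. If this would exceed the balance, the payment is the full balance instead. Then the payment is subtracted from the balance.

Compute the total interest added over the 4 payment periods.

Payment period 1: $6,501.67 +$32.50 interest = $6,534.17; pay $1,927.66 → $4,606.51
Payment period 2: $4,606.51 +$23.03 interest = $4,629.54; pay $1,927.66 → $2,701.88
Payment period 3: $2,701.88 +$13.50 interest = $2,715.38; pay $1,927.66 → $787.72
Payment period 4: $787.72 +$3.93 interest = $791.65; pay $791.65 → $0.00
Total interest: $32.50 + $23.03 + $13.50 + $3.93 = $72.96

$72.96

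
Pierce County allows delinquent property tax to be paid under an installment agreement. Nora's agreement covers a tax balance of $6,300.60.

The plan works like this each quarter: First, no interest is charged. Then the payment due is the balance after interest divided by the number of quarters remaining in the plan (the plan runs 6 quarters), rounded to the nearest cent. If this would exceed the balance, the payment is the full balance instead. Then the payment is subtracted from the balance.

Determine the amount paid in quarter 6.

$1,050.10

Quarter 1: opening $6,300.60; payment $1,050.10; balance $5,250.50
Quarter 2: opening $5,250.50; payment $1,050.10; balance $4,200.40
Quarter 3: opening $4,200.40; payment $1,050.10; balance $3,150.30
Quarter 4: opening $3,150.30; payment $1,050.10; balance $2,100.20
Quarter 5: opening $2,100.20; payment $1,050.10; balance $1,050.10
Quarter 6: opening $1,050.10; payment $1,050.10; balance $0.00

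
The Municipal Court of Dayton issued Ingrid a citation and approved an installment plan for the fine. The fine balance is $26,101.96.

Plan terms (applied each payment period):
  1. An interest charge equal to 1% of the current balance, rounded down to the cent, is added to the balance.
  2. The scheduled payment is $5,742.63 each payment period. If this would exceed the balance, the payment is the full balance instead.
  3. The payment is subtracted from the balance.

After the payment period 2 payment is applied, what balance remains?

Payment period 1: $26,101.96 +$261.01 interest = $26,362.97; pay $5,742.63 → $20,620.34
Payment period 2: $20,620.34 +$206.20 interest = $20,826.54; pay $5,742.63 → $15,083.91

$15,083.91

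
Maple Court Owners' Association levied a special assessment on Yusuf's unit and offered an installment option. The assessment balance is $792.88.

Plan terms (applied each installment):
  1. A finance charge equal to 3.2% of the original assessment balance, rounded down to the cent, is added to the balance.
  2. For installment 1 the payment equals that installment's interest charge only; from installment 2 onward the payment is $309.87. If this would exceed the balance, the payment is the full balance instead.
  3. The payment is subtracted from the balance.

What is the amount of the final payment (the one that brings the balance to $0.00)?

$249.25

Installment 1: $792.88 +$25.37 interest = $818.25; pay $25.37 → $792.88
Installment 2: $792.88 +$25.37 interest = $818.25; pay $309.87 → $508.38
Installment 3: $508.38 +$25.37 interest = $533.75; pay $309.87 → $223.88
Installment 4: $223.88 +$25.37 interest = $249.25; pay $249.25 → $0.00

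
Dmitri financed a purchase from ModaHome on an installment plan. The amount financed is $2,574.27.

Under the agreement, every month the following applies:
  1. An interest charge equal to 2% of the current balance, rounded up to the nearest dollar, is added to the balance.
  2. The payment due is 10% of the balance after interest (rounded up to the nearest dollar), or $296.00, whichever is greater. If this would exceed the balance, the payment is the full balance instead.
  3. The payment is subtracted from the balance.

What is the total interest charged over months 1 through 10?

$288.00

Month 1: opening $2,574.27; interest $52.00 → $2,626.27; payment $296.00; balance $2,330.27
Month 2: opening $2,330.27; interest $47.00 → $2,377.27; payment $296.00; balance $2,081.27
Month 3: opening $2,081.27; interest $42.00 → $2,123.27; payment $296.00; balance $1,827.27
Month 4: opening $1,827.27; interest $37.00 → $1,864.27; payment $296.00; balance $1,568.27
Month 5: opening $1,568.27; interest $32.00 → $1,600.27; payment $296.00; balance $1,304.27
Month 6: opening $1,304.27; interest $27.00 → $1,331.27; payment $296.00; balance $1,035.27
Month 7: opening $1,035.27; interest $21.00 → $1,056.27; payment $296.00; balance $760.27
Month 8: opening $760.27; interest $16.00 → $776.27; payment $296.00; balance $480.27
Month 9: opening $480.27; interest $10.00 → $490.27; payment $296.00; balance $194.27
Month 10: opening $194.27; interest $4.00 → $198.27; payment $198.27; balance $0.00
Total interest: $52.00 + $47.00 + $42.00 + $37.00 + $32.00 + $27.00 + $21.00 + $16.00 + $10.00 + $4.00 = $288.00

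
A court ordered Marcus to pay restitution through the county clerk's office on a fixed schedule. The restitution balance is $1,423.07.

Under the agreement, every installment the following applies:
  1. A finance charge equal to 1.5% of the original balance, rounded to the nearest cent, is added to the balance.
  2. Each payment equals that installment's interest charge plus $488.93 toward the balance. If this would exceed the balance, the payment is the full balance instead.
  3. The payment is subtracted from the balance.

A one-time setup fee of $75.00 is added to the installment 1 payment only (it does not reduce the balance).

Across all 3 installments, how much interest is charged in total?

$64.05

Installment 1: opening $1,423.07; interest $21.35 → $1,444.42; payment $510.28 (+ $75.00 fee); balance $934.14
Installment 2: opening $934.14; interest $21.35 → $955.49; payment $510.28; balance $445.21
Installment 3: opening $445.21; interest $21.35 → $466.56; payment $466.56; balance $0.00
Total interest: $21.35 + $21.35 + $21.35 = $64.05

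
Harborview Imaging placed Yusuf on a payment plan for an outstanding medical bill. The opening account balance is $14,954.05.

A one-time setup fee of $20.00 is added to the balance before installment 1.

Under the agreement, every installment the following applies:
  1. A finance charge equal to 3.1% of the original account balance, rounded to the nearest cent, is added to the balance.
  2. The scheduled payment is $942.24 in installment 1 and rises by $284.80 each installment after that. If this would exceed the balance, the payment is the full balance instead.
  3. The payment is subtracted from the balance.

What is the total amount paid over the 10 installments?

$19,609.85

# | Opening | Interest | Payment | End bal
1 | $14,974.05 | $463.58 | $942.24 | $14,495.39
2 | $14,495.39 | $463.58 | $1,227.04 | $13,731.93
3 | $13,731.93 | $463.58 | $1,511.84 | $12,683.67
4 | $12,683.67 | $463.58 | $1,796.64 | $11,350.61
5 | $11,350.61 | $463.58 | $2,081.44 | $9,732.75
6 | $9,732.75 | $463.58 | $2,366.24 | $7,830.09
7 | $7,830.09 | $463.58 | $2,651.04 | $5,642.63
8 | $5,642.63 | $463.58 | $2,935.84 | $3,170.37
9 | $3,170.37 | $463.58 | $3,220.64 | $413.31
10 | $413.31 | $463.58 | $876.89 | $0.00
Total paid: $19,609.85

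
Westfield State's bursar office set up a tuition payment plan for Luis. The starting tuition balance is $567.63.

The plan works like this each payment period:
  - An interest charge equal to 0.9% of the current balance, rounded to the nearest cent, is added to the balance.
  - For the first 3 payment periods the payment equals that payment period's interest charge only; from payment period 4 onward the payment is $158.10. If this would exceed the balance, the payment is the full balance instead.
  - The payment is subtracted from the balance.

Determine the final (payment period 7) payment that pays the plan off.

$105.45

# | Opening | Interest | Payment | End bal
1 | $567.63 | $5.11 | $5.11 | $567.63
2 | $567.63 | $5.11 | $5.11 | $567.63
3 | $567.63 | $5.11 | $5.11 | $567.63
4 | $567.63 | $5.11 | $158.10 | $414.64
5 | $414.64 | $3.73 | $158.10 | $260.27
6 | $260.27 | $2.34 | $158.10 | $104.51
7 | $104.51 | $0.94 | $105.45 | $0.00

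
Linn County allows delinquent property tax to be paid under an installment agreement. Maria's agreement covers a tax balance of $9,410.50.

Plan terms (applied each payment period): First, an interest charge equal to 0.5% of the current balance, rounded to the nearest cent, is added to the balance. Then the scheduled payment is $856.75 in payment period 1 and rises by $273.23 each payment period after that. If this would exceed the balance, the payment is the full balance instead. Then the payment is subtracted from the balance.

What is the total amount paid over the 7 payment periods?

$9,606.08

Payment period 1: opening $9,410.50; interest $47.05 → $9,457.55; payment $856.75; balance $8,600.80
Payment period 2: opening $8,600.80; interest $43.00 → $8,643.80; payment $1,129.98; balance $7,513.82
Payment period 3: opening $7,513.82; interest $37.57 → $7,551.39; payment $1,403.21; balance $6,148.18
Payment period 4: opening $6,148.18; interest $30.74 → $6,178.92; payment $1,676.44; balance $4,502.48
Payment period 5: opening $4,502.48; interest $22.51 → $4,524.99; payment $1,949.67; balance $2,575.32
Payment period 6: opening $2,575.32; interest $12.88 → $2,588.20; payment $2,222.90; balance $365.30
Payment period 7: opening $365.30; interest $1.83 → $367.13; payment $367.13; balance $0.00
Total paid: $9,606.08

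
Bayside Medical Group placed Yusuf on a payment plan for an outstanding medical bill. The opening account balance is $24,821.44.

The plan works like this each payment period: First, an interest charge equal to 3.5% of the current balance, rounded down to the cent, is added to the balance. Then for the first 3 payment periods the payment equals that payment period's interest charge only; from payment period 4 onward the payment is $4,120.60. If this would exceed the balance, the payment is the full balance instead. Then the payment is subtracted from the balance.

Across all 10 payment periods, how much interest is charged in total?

$6,152.95

# | Opening | Interest | Payment | End bal
1 | $24,821.44 | $868.75 | $868.75 | $24,821.44
2 | $24,821.44 | $868.75 | $868.75 | $24,821.44
3 | $24,821.44 | $868.75 | $868.75 | $24,821.44
4 | $24,821.44 | $868.75 | $4,120.60 | $21,569.59
5 | $21,569.59 | $754.93 | $4,120.60 | $18,203.92
6 | $18,203.92 | $637.13 | $4,120.60 | $14,720.45
7 | $14,720.45 | $515.21 | $4,120.60 | $11,115.06
8 | $11,115.06 | $389.02 | $4,120.60 | $7,383.48
9 | $7,383.48 | $258.42 | $4,120.60 | $3,521.30
10 | $3,521.30 | $123.24 | $3,644.54 | $0.00
Total interest: $868.75 + $868.75 + $868.75 + $868.75 + $754.93 + $637.13 + $515.21 + $389.02 + $258.42 + $123.24 = $6,152.95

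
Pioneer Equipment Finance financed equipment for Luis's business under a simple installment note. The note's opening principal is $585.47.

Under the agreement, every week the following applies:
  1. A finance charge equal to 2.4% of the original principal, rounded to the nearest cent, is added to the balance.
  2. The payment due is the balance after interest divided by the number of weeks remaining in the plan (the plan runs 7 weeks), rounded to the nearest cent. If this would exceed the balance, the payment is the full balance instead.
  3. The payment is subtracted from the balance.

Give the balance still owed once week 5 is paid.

Week 1: $585.47 +$14.05 interest = $599.52; pay $85.65 → $513.87
Week 2: $513.87 +$14.05 interest = $527.92; pay $87.99 → $439.93
Week 3: $439.93 +$14.05 interest = $453.98; pay $90.80 → $363.18
Week 4: $363.18 +$14.05 interest = $377.23; pay $94.31 → $282.92
Week 5: $282.92 +$14.05 interest = $296.97; pay $98.99 → $197.98

$197.98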